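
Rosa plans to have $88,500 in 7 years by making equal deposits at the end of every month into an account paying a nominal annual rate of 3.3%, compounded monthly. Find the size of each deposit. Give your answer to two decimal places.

i = 0.033/12 = 0.00275 per month; n = 7·12 = 84.
PMT = 88500 / ( [(1+0.00275)^84 − 1] / 0.00275 ) = 88500 / 94.349044 = 938.0063

$938.01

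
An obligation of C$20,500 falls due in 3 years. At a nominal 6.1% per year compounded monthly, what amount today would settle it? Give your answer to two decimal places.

C$17,079.66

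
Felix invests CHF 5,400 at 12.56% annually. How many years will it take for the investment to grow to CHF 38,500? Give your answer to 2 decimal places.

16.60 years

n = ln(38500/5400) / ln(1+0.1256) = ln(7.12963) / 0.118316 = 16.6018 years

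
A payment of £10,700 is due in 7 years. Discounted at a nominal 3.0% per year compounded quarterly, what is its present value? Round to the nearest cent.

£8,680.05

Periodic rate i = 0.03/4 = 0.0075; n = 7 × 4 = 28 periods.
Discount factor = (1+0.0075)^(−28) = 0.811220; PV = 10,700 × 0.811220 = 8,680.0503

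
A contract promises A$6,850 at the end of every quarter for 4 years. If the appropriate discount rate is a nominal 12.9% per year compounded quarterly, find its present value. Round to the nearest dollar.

Periodic rate i = 0.129/4 = 0.03225; n = 4 × 4 = 16 periods.
Annuity factor a(16|0.03225) = 12.347736; PV = 6850 × 12.347736 = 84,581.9899

A$84,582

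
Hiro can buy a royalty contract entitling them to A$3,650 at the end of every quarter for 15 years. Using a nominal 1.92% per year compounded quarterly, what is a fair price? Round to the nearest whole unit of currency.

A$189,893

i = 0.0192/4 = 0.0048 per quarter; n = 15·4 = 60.
Annuity factor a(60|0.0048) = 52.025343; PV = 3650 × 52.025343 = 189,892.5024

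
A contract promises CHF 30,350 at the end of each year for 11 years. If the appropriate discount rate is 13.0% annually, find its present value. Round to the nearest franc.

CHF 172,599

PV = 30350 × [1 − (1+0.13)^(−11)] / 0.13 = 30350 × 5.686941 = 172,598.6633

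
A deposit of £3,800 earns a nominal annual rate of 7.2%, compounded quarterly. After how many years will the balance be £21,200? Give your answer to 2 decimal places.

Periodic rate i = 0.072/4 = 0.018.
(1+i)^n = 21200/3800 = 5.57895, so n = ln 5.57895 / ln 1.018 = 96.3570 quarters
= 96.3570/4 years

24.09 years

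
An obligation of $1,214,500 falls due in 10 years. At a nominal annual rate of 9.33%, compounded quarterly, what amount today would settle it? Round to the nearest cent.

Periodic rate i = 0.0933/4 = 0.023325; n = 10 × 4 = 40 periods.
Discount factor = (1+0.023325)^(−40) = 0.397609; PV = 1,214,500 × 0.397609 = 482,896.6065

$482,896.61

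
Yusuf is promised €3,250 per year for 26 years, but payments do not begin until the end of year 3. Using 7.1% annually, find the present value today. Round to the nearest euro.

€33,200

Value one period before first payment (t=2): 3250 × [1 − (1+0.071)^(−26)] / 0.071 = 3250 × 11.717414 = 38,081.5941
Discount back 2 years: 38,081.5941 × (1+0.071)^(−2) = 38,081.5941 × 0.871808 = 33,199.8543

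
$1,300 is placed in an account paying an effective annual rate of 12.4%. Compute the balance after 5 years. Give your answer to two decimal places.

$2,332.25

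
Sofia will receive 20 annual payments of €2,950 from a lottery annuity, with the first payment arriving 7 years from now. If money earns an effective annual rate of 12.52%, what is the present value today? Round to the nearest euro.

€10,513

Value one period before first payment (t=6): 2950 × [1 − (1+0.1252)^(−20)] / 0.1252 = 2950 × 7.232474 = 21,335.7977
Discount back 6 years: 21,335.7977 × (1+0.1252)^(−6) = 21,335.7977 × 0.492744 = 10,513.0939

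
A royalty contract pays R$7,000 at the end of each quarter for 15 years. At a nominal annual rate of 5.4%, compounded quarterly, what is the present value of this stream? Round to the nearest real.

i = 0.054/4 = 0.0135 per quarter; n = 15·4 = 60.
Annuity factor a(60|0.0135) = 40.942578; PV = 7000 × 40.942578 = 286,598.0446

R$286,598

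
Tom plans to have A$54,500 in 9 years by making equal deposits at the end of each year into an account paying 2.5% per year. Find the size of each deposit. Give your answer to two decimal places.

A$5,474.90

FV-annuity factor = 9.954519; PMT = 54500 / 9.954519 = 5,474.9005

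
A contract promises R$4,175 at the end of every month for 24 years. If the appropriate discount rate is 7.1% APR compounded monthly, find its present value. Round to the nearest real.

With 12 periods per year: i = 0.00591667, n = 288.
Annuity factor a(288|0.00591667) = 138.106449; PV = 4175 × 138.106449 = 576,594.4248

R$576,594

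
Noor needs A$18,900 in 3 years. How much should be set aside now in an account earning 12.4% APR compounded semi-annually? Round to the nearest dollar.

A$13,174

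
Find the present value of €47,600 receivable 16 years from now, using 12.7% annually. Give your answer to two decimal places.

€7,027.88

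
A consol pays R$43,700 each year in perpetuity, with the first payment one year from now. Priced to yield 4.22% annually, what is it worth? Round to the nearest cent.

R$1,035,545.02

PV = PMT / i = 43700 / 0.0422 = 1,035,545.0237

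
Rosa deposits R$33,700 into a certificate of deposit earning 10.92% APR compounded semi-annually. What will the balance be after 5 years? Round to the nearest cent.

Periodic rate i = 0.1092/2 = 0.0546; n = 5 × 2 = 10 periods.
FV = PV·(1+i)^n = 33,700 × 1.701679 = 57,346.5863

R$57,346.59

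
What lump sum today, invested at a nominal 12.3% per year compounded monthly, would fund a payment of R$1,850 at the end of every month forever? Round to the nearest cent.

Periodic rate i = 0.123/12 = 0.01025.
PV = C/r = 1850/0.01025 = 180,487.8049

R$180,487.80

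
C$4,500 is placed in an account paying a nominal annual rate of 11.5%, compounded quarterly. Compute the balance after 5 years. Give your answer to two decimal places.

With 4 periods per year: i = 0.02875, n = 20.
FV = 4,500 × (1 + 0.02875)^20 = 7,932.4890

C$7,932.49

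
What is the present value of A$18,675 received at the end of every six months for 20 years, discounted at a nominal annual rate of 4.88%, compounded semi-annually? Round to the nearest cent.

With 2 periods per year: i = 0.0244, n = 40.
PV = 18675 × [1 − (1+0.0244)^(−40)] / 0.0244 = 18675 × 25.358342 = 473,567.0352

A$473,567.04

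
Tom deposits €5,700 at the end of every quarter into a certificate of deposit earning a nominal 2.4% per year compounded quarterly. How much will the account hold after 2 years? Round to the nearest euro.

i = 0.024/4 = 0.006 per quarter; n = 2·4 = 8.
FV = 5700 × [(1+0.006)^8 − 1] / 0.006 = 5700 × 8.170031 = 46,569.1778

€46,569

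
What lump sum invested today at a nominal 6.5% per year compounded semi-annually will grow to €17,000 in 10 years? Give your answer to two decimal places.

Periodic rate i = 0.065/2 = 0.0325; n = 10 × 2 = 20 periods.
Discount factor = (1+0.0325)^(−20) = 0.527471; PV = 17,000 × 0.527471 = 8,967.0113

€8,967.01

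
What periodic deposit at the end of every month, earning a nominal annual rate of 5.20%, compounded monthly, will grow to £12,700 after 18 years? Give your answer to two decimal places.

£35.63

Periodic rate i = 0.052/12 = 0.00433333; n = 18 × 12 = 216 periods.
PMT = 12700 / ( [(1+0.00433333)^216 − 1] / 0.00433333 ) = 12700 / 356.448722 = 35.6292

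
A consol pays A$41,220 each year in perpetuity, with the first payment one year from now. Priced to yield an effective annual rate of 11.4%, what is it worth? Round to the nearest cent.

A$361,578.95

PV = PMT / i = 41220 / 0.114 = 361,578.9474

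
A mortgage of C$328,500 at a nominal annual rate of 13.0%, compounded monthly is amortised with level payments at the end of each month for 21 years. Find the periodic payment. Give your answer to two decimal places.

C$3,810.98

With 12 periods per year: i = 0.0108333, n = 252.
Annuity-PV factor = 86.198412; PMT = 328500 / 86.198412 = 3,810.9751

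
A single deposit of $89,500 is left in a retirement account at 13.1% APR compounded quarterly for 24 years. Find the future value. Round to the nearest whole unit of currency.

$1,974,070

i = 0.131/4 = 0.03275 per quarter; n = 24·4 = 96.
FV = PV·(1+i)^n = 89,500 × 22.056650 = 1,974,070.1682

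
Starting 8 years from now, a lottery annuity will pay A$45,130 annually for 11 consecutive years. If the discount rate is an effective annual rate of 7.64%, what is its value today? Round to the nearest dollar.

A$195,842

Value one period before first payment (t=7): 45130 × [1 − (1+0.0764)^(−11)] / 0.0764 = 45130 × 7.265345 = 327,885.0005
PV₀ = 327,885.0005 / (1+0.0764)^7 = 327,885.0005 / 1.674233 = 195,841.9506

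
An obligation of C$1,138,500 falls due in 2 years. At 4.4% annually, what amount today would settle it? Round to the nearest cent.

PV = 1,138,500 / (1 + 0.044)^2 = 1,138,500 / 1.089936 = 1,044,556.7446

C$1,044,556.74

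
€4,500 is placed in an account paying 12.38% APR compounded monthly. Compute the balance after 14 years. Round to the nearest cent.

€25,239.19

Periodic rate i = 0.1238/12 = 0.0103167; n = 14 × 12 = 168 periods.
FV = PV·(1+i)^n = 4,500 × 5.608709 = 25,239.1912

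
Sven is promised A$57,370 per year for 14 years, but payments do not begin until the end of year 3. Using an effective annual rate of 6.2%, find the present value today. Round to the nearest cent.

A$467,006.95

Value one period before first payment (t=2): 57370 × [1 − (1+0.062)^(−14)] / 0.062 = 57370 × 9.180948 = 526,710.9871
Discount back 2 years: 526,710.9871 × (1+0.062)^(−2) = 526,710.9871 × 0.886647 = 467,006.9505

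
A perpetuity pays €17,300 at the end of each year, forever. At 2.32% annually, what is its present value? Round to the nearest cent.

€745,689.66

PV = C/r = 17300/0.0232 = 745,689.6552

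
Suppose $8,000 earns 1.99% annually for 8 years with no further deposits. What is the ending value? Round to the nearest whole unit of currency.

FV = PV·(1+i)^n = 8,000 × 1.170741 = 9,365.9260

$9,366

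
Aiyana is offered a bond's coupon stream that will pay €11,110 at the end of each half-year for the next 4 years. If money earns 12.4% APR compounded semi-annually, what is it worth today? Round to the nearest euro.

i = 0.124/2 = 0.062 per half-year; n = 4·2 = 8.
PV = PMT · [1 − (1+i)^(−n)] / i = 11110 · 6.160937 = 68,448.0108

€68,448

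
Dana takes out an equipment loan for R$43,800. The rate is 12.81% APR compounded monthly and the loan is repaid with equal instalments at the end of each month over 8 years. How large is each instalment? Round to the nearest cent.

i = 0.1281/12 = 0.010675 per month; n = 8·12 = 96.
Annuity-PV factor = 59.876099; PMT = 43800 / 59.876099 = 731.5106

R$731.51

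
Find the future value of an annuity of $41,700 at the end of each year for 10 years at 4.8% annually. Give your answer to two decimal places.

$519,627.75

FV = PMT · [(1+i)^n − 1] / i = 41700 · 12.461097 = 519,627.7467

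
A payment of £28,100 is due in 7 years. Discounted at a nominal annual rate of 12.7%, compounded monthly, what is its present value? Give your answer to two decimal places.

i = 0.127/12 = 0.0105833 per month; n = 7·12 = 84.
Discount factor = (1+0.0105833)^(−84) = 0.412991; PV = 28,100 × 0.412991 = 11,605.0568

£11,605.06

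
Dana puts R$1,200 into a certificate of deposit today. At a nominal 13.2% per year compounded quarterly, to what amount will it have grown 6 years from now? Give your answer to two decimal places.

R$2,615.71

With 4 periods per year: i = 0.033, n = 24.
FV = 1,200 × (1 + 0.033)^24 = 2,615.7062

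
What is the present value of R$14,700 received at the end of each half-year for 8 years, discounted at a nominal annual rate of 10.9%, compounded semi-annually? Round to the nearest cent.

Periodic rate i = 0.109/2 = 0.0545; n = 8 × 2 = 16 periods.
PV = PMT · [1 − (1+i)^(−n)] / i = 14700 · 10.498832 = 154,332.8274

R$154,332.83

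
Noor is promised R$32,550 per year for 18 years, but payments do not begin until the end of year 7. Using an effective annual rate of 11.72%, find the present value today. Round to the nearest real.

PV at t=6 (ordinary 18-year annuity): 32550 × a(18|0.1172) = 32550 × 7.371735 = 239,949.9630
PV₀ = 239,949.9630 / (1+0.1172)^6 = 239,949.9630 / 1.944400 = 123,405.6731

R$123,406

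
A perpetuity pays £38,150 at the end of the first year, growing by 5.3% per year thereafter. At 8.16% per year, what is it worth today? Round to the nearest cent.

PV = PMT / (i − g) = 38150 / (0.0816 − 0.053) = 38150 / 0.028600 = 1,333,916.0839

£1,333,916.08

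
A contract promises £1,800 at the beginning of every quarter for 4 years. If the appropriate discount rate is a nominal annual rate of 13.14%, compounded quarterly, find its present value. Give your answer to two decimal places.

With 4 periods per year: i = 0.03285, n = 16.
PV = 1800 × [1 − (1+0.03285)^(−16)] / 0.03285 × (1+i) = 1800 × 12.695521 = 22,851.9377
(Beginning-of-period payments → annuity-due factor ×(1+i).)

£22,851.94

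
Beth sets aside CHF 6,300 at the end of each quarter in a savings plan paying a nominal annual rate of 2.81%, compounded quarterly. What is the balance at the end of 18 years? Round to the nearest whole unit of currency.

CHF 587,744

Periodic rate i = 0.0281/4 = 0.007025; n = 18 × 4 = 72 periods.
Accumulation factor s(72|0.007025) = 93.292778; FV = 6300 × 93.292778 = 587,744.4987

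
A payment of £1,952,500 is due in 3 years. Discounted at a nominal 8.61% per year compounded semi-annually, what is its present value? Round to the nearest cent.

With 2 periods per year: i = 0.04305, n = 6.
PV = FV·(1+i)^(−n) = 1,952,500 × 0.776550 = 1,516,213.2168

£1,516,213.22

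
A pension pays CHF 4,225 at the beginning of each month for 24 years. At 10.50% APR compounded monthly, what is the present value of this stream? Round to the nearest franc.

With 12 periods per year: i = 0.00875, n = 288.
PV = 4225 × [1 − (1+0.00875)^(−288)] / 0.00875 × (1+i) = 4225 × 105.907638 = 447,459.7717
(Beginning-of-period payments → annuity-due factor ×(1+i).)

CHF 447,460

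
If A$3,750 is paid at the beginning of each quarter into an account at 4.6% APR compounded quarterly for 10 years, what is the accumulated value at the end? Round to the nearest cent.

Periodic rate i = 0.046/4 = 0.0115; n = 10 × 4 = 40 periods.
FV = 3750 × [(1+0.0115)^40 − 1] / 0.0115 × (1+i) = 3750 × 51.007870 = 191,279.5128
Payments are at the start of each period, so multiply by (1+i).

A$191,279.51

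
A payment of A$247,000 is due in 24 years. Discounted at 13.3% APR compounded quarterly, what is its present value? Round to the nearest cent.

A$10,689.99

With 4 periods per year: i = 0.03325, n = 96.
PV = 247,000 / (1 + 0.03325)^96 = 247,000 / 23.105732 = 10,689.9879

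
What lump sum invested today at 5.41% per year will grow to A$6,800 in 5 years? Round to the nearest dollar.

A$5,225

Discount factor = (1+0.0541)^(−5) = 0.768406; PV = 6,800 × 0.768406 = 5,225.1630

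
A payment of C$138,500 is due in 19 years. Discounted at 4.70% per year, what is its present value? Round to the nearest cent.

C$57,871.24

PV = FV·(1+i)^(−n) = 138,500 × 0.417843 = 57,871.2445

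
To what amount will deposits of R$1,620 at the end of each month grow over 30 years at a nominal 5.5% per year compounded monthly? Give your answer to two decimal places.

With 12 periods per year: i = 0.00458333, n = 360.
Accumulation factor s(360|0.00458333) = 913.611893; FV = 1620 × 913.611893 = 1,480,051.2659

R$1,480,051.27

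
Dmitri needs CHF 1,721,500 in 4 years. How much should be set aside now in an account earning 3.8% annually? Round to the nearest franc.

CHF 1,482,920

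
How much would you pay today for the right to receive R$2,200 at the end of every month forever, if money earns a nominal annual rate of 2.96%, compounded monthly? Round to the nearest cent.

Periodic rate i = 0.0296/12 = 0.00246667.
PV = PMT / i = 2200 / 0.00246667 = 891,891.8919

R$891,891.89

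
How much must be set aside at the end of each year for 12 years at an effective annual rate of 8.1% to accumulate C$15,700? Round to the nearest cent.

C$822.42

PMT = 15700 / ( [(1+0.081)^12 − 1] / 0.081 ) = 15700 / 19.090034 = 822.4187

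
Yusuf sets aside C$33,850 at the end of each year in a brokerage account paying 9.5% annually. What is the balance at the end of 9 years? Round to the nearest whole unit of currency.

FV = PMT · [(1+i)^n − 1] / i = 33850 · 13.297069 = 450,105.7891

C$450,106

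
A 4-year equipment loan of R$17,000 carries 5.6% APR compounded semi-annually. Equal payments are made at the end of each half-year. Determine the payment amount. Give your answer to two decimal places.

i = 0.056/2 = 0.028 per half-year; n = 4·2 = 8.
PMT = 17000 / ( [1 − (1+0.028)^(−8)] / 0.028 ) = 17000 / 7.079295 = 2,401.3692

R$2,401.37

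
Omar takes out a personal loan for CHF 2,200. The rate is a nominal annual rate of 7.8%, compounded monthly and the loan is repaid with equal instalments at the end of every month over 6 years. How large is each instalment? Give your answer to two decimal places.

CHF 38.36

With 12 periods per year: i = 0.0065, n = 72.
Annuity-PV factor = 57.353436; PMT = 2200 / 57.353436 = 38.3586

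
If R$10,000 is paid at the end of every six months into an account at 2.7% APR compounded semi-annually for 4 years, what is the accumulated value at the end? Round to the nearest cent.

With 2 periods per year: i = 0.0135, n = 8.
Accumulation factor s(8|0.0135) = 8.388380; FV = 10000 × 8.388380 = 83,883.8010

R$83,883.80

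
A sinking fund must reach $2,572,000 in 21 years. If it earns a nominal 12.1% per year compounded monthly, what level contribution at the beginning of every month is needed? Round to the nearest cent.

With 12 periods per year: i = 0.0100833, n = 252.
PMT = 2.572e+06 / ( [(1+0.0100833)^252 − 1] / 0.0100833 × (1+i) ) = 2.572e+06 / 1155.187893 = 2,226.4776

$2,226.48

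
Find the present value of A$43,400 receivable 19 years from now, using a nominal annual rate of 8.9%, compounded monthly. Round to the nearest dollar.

A$8,050

With 12 periods per year: i = 0.00741667, n = 228.
Discount factor = (1+0.00741667)^(−228) = 0.185489; PV = 43,400 × 0.185489 = 8,050.2198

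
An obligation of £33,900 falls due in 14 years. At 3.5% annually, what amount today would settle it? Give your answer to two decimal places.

Discount factor = (1+0.035)^(−14) = 0.617782; PV = 33,900 × 0.617782 = 20,942.8027

£20,942.80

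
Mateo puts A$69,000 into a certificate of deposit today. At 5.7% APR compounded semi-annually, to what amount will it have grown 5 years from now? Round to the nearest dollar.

i = 0.057/2 = 0.0285 per half-year; n = 5·2 = 10.
FV = 69,000 × (1 + 0.0285)^10 = 91,388.6056

A$91,389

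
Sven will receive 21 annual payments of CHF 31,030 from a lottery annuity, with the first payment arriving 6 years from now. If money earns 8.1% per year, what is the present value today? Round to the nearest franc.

PV at t=5 (ordinary 21-year annuity): 31030 × a(21|0.081) = 31030 × 9.940345 = 308,448.9027
PV₀ = 308,448.9027 / (1+0.081)^5 = 308,448.9027 / 1.476143 = 208,955.9585

CHF 208,956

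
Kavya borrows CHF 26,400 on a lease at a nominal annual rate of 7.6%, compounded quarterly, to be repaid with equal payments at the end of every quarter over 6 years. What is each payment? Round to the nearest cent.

With 4 periods per year: i = 0.019, n = 24.
Annuity-PV factor = 19.129945; PMT = 26400 / 19.129945 = 1,380.0353

CHF 1,380.04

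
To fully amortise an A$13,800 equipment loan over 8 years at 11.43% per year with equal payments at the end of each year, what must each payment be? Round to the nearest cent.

Annuity-PV factor = 5.068153; PMT = 13800 / 5.068153 = 2,722.8855

A$2,722.89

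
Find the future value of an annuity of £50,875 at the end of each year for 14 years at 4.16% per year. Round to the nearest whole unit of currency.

£940,881

FV = 50875 × [(1+0.0416)^14 − 1] / 0.0416 = 50875 × 18.493975 = 940,880.9972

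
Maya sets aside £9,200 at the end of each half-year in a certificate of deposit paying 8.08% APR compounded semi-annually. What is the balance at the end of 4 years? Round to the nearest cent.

i = 0.0808/2 = 0.0404 per half-year; n = 4·2 = 8.
Accumulation factor s(8|0.0404) = 9.227369; FV = 9200 × 9.227369 = 84,891.7942

£84,891.79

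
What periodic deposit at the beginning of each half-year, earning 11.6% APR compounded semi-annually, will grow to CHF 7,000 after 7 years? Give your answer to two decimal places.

CHF 319.28

i = 0.116/2 = 0.058 per half-year; n = 7·2 = 14.
PMT = 7000 / ( [(1+0.058)^14 − 1] / 0.058 × (1+i) ) = 7000 / 21.924476 = 319.2779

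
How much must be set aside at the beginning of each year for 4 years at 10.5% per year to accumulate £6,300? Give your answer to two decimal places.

£1,219.47

FV-annuity factor × (1+i) = 5.166160; PMT = 6300 / 5.166160 = 1,219.4745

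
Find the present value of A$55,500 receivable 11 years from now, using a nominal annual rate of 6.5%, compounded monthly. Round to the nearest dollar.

A$27,203

Periodic rate i = 0.065/12 = 0.00541667; n = 11 × 12 = 132 periods.
PV = FV·(1+i)^(−n) = 55,500 × 0.490137 = 27,202.5988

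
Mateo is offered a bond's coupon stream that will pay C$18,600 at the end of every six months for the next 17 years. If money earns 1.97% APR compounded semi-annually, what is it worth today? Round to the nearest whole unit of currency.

i = 0.0197/2 = 0.00985 per half-year; n = 17·2 = 34.
Annuity factor a(34|0.00985) = 28.773312; PV = 18600 × 28.773312 = 535,183.6027

C$535,184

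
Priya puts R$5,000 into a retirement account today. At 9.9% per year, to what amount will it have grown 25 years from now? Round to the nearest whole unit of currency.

FV = PV·(1+i)^n = 5,000 × 10.591130 = 52,955.6514

R$52,956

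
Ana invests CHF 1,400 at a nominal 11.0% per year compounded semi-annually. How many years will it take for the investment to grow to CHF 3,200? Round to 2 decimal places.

Periodic rate i = 0.11/2 = 0.055.
n = ln(3200/1400) / ln(1+0.055) = ln(2.28571) / 0.053541 = 15.4402 half-years
= 15.4402/2 years

7.72 years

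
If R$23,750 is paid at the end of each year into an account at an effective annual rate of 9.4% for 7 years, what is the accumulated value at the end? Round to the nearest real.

R$221,208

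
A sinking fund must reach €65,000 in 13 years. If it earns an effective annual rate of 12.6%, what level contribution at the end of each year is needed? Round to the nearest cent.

€2,227.15

FV-annuity factor = 29.185250; PMT = 65000 / 29.185250 = 2,227.1524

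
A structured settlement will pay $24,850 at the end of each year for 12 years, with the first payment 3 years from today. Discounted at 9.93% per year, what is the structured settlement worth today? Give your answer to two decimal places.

$140,594.09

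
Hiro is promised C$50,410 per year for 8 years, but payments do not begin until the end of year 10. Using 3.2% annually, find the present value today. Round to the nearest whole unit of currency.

C$264,278

PV at t=9 (ordinary 8-year annuity): 50410 × a(8|0.032) = 50410 × 6.960843 = 350,896.0920
Discount back 9 years: 350,896.0920 × (1+0.032)^(−9) = 350,896.0920 × 0.753152 = 264,278.1487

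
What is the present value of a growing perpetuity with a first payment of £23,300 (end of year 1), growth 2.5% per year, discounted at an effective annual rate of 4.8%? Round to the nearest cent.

PV = PMT / (i − g) = 23300 / (0.048 − 0.025) = 23300 / 0.023000 = 1,013,043.4783

£1,013,043.48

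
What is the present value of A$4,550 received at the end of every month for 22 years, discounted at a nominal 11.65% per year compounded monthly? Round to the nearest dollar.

i = 0.1165/12 = 0.00970833 per month; n = 22·12 = 264.
PV = 4550 × [1 − (1+0.00970833)^(−264)] / 0.00970833 = 4550 × 94.966680 = 432,098.3962

A$432,098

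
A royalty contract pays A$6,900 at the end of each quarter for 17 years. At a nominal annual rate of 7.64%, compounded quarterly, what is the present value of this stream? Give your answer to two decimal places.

i = 0.0764/4 = 0.0191 per quarter; n = 17·4 = 68.
PV = PMT · [1 − (1+i)^(−n)] / i = 6900 · 37.894162 = 261,469.7170

A$261,469.72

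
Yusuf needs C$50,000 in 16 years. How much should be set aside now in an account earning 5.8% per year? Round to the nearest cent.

PV = 50,000 / (1 + 0.058)^16 = 50,000 / 2.464738 = 20,286.1355

C$20,286.14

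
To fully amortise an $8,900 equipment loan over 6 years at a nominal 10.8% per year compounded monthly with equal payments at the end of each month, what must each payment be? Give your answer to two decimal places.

$168.49

i = 0.108/12 = 0.009 per month; n = 6·12 = 72.
Annuity-PV factor = 52.821183; PMT = 8900 / 52.821183 = 168.4930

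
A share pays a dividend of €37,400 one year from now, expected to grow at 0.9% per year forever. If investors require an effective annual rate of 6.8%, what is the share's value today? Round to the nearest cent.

PV = D₁/(r − g) = 37400/(0.068 − 0.009) = 633,898.3051

€633,898.31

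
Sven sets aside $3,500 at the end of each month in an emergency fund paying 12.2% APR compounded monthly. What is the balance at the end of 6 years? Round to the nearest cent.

$368,899.19

i = 0.122/12 = 0.0101667 per month; n = 6·12 = 72.
FV = PMT · [(1+i)^n − 1] / i = 3500 · 105.399769 = 368,899.1902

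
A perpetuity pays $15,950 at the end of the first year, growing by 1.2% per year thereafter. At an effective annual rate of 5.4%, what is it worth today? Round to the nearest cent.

$379,761.90

PV = D₁/(r − g) = 15950/(0.054 − 0.012) = 379,761.9048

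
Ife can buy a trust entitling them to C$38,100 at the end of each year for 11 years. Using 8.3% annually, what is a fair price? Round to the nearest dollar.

C$268,080

Annuity factor a(11|0.083) = 7.036218; PV = 38100 × 7.036218 = 268,079.9020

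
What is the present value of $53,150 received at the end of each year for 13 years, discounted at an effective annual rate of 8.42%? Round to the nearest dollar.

$410,552

PV = PMT · [1 − (1+i)^(−n)] / i = 53150 · 7.724405 = 410,552.1240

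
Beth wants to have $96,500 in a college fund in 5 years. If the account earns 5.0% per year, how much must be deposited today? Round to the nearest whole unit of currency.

Discount factor = (1+0.05)^(−5) = 0.783526; PV = 96,500 × 0.783526 = 75,610.2751

$75,610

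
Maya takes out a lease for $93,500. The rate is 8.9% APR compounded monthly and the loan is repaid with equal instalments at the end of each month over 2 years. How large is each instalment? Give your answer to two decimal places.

$4,267.23

With 12 periods per year: i = 0.00741667, n = 24.
Annuity-PV factor = 21.911145; PMT = 93500 / 21.911145 = 4,267.2347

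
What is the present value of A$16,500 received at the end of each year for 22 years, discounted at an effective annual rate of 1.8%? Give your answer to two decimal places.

Annuity factor a(22|0.018) = 18.034385; PV = 16500 × 18.034385 = 297,567.3522

A$297,567.35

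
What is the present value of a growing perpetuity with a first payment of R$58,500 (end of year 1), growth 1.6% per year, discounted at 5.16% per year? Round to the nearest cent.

PV = PMT / (i − g) = 58500 / (0.0516 − 0.016) = 58500 / 0.035600 = 1,643,258.4270

R$1,643,258.43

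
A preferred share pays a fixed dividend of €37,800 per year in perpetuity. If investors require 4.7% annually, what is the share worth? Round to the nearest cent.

€804,255.32

PV = C/r = 37800/0.047 = 804,255.3191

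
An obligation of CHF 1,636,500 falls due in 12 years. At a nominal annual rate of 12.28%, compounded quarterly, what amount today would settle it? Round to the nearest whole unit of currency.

CHF 383,325

i = 0.1228/4 = 0.0307 per quarter; n = 12·4 = 48.
PV = 1,636,500 / (1 + 0.0307)^48 = 1,636,500 / 4.269227 = 383,324.6603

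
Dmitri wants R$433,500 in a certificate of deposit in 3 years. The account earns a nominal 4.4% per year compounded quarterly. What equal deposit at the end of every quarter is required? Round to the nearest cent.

R$33,991.23

With 4 periods per year: i = 0.011, n = 12.
FV-annuity factor = 12.753291; PMT = 433500 / 12.753291 = 33,991.2274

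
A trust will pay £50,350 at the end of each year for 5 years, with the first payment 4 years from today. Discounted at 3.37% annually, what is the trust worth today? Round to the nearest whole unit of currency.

PV at t=3 (ordinary 5-year annuity): 50350 × a(5|0.0337) = 50350 × 4.531724 = 228,172.2985
Discount back 3 years: 228,172.2985 × (1+0.0337)^(−3) = 228,172.2985 × 0.905350 = 206,575.7644

£206,576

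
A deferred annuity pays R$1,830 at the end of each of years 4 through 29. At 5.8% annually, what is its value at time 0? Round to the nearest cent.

Value one period before first payment (t=3): 1830 × [1 − (1+0.058)^(−26)] / 0.058 = 1830 × 13.260815 = 24,267.2914
PV₀ = 24,267.2914 / (1+0.058)^3 = 24,267.2914 / 1.184287 = 20,491.0542

R$20,491.05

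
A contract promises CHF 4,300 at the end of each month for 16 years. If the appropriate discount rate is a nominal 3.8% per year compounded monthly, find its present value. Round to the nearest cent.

CHF 617,893.82

i = 0.038/12 = 0.00316667 per month; n = 16·12 = 192.
PV = 4300 × [1 − (1+0.00316667)^(−192)] / 0.00316667 = 4300 × 143.696236 = 617,893.8157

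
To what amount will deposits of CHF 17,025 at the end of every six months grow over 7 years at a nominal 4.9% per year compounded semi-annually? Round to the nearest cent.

CHF 280,290.41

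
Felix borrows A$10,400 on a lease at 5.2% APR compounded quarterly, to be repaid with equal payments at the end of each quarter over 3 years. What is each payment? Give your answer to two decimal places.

A$941.63

i = 0.052/4 = 0.013 per quarter; n = 3·4 = 12.
Annuity-PV factor = 11.044637; PMT = 10400 / 11.044637 = 941.6334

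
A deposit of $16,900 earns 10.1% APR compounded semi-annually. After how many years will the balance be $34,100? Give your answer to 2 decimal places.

7.12 years

Periodic rate i = 0.101/2 = 0.0505.
n = ln(34100/16900) / ln(1+0.0505) = ln(2.01775) / 0.049266 = 14.2488 half-years
= 14.2488/2 years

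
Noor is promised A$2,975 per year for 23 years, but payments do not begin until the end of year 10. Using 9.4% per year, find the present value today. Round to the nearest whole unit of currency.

A$12,314

Value one period before first payment (t=9): 2975 × [1 − (1+0.094)^(−23)] / 0.094 = 2975 × 9.290969 = 27,640.6316
PV₀ = 27,640.6316 / (1+0.094)^9 = 27,640.6316 / 2.244688 = 12,313.7991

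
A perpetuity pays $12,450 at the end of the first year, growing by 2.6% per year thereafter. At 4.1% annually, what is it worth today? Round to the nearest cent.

PV = PMT / (i − g) = 12450 / (0.041 − 0.026) = 12450 / 0.015000 = 830,000.0000

$830,000.00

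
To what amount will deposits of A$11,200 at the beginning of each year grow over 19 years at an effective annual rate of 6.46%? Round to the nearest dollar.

Accumulation factor s(19|0.0646) × (1+i) = 37.657440; FV = 11200 × 37.657440 = 421,763.3235
(annuity-due: payments at period start, so ×(1+i).)

A$421,763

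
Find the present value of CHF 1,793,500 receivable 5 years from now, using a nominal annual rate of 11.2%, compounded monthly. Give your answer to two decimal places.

CHF 1,027,127.64

With 12 periods per year: i = 0.00933333, n = 60.
PV = 1,793,500 / (1 + 0.00933333)^60 = 1,793,500 / 1.746132 = 1,027,127.6359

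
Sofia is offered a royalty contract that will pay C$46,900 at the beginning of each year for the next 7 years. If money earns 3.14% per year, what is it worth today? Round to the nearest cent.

C$299,791.58

Annuity factor a(7|0.0314) × (1+i) = 6.392145; PV = 46900 × 6.392145 = 299,791.5771
(annuity-due: payments at period start, so ×(1+i).)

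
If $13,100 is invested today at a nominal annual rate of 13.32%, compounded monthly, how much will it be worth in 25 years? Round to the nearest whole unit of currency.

i = 0.1332/12 = 0.0111 per month; n = 25·12 = 300.
FV = 13,100 × (1 + 0.0111)^300 = 359,339.0475

$359,339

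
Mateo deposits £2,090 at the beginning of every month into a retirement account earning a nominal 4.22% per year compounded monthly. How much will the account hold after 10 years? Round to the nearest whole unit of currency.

With 12 periods per year: i = 0.00351667, n = 120.
Accumulation factor s(120|0.00351667) × (1+i) = 149.494498; FV = 2090 × 149.494498 = 312,443.5008
Payments are at the start of each period, so multiply by (1+i).

£312,444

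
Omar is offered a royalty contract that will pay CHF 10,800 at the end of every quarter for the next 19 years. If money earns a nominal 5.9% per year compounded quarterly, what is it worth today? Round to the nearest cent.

CHF 491,577.04

With 4 periods per year: i = 0.01475, n = 76.
PV = PMT · [1 − (1+i)^(−n)] / i = 10800 · 45.516393 = 491,577.0439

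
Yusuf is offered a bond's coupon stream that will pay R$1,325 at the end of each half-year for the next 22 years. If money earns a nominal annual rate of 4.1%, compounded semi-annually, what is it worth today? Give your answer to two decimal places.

R$38,168.07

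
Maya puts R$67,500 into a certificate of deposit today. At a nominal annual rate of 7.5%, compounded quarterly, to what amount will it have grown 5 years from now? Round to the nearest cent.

R$97,871.49

Periodic rate i = 0.075/4 = 0.01875; n = 5 × 4 = 20 periods.
FV = PV·(1+i)^n = 67,500 × 1.449948 = 97,871.4917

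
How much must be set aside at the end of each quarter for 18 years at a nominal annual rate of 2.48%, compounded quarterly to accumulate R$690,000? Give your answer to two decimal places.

Periodic rate i = 0.0248/4 = 0.0062; n = 18 × 4 = 72 periods.
FV-annuity factor = 90.407145; PMT = 690000 / 90.407145 = 7,632.1401

R$7,632.14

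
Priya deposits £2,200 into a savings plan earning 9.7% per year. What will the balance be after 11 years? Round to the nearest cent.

£6,091.10

FV = 2,200 × (1 + 0.097)^11 = 6,091.0980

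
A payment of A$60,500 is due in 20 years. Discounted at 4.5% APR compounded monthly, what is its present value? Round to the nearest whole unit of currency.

i = 0.045/12 = 0.00375 per month; n = 20·12 = 240.
Discount factor = (1+0.00375)^(−240) = 0.407255; PV = 60,500 × 0.407255 = 24,638.9040

A$24,639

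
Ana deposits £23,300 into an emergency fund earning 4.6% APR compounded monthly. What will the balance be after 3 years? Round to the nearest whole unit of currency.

i = 0.046/12 = 0.00383333 per month; n = 3·12 = 36.
FV = 23,300 × (1 + 0.00383333)^36 = 26,740.7745

£26,741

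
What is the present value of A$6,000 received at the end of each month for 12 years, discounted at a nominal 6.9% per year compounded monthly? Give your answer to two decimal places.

A$586,476.93

i = 0.069/12 = 0.00575 per month; n = 12·12 = 144.
PV = 6000 × [1 − (1+0.00575)^(−144)] / 0.00575 = 6000 × 97.746155 = 586,476.9281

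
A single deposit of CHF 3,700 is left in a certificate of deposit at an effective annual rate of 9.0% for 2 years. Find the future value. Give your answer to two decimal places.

FV = PV·(1+i)^n = 3,700 × 1.188100 = 4,395.9700

CHF 4,395.97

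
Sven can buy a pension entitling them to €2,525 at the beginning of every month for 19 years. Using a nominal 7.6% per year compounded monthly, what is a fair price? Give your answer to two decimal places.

€306,098.99

With 12 periods per year: i = 0.00633333, n = 228.
Annuity factor a(228|0.00633333) × (1+i) = 121.227322; PV = 2525 × 121.227322 = 306,098.9872
(annuity-due: payments at period start, so ×(1+i).)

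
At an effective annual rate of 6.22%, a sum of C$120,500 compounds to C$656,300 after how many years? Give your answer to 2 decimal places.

(1+i)^n = 656300/120500 = 5.44647, so n = ln 5.44647 / ln 1.0622 = 28.0893 years

28.09 years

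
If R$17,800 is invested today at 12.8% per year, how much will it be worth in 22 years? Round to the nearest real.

FV = 17,800 × (1 + 0.128)^22 = 251,895.3756

R$251,895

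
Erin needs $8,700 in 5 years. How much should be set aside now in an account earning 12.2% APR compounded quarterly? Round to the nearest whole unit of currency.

Periodic rate i = 0.122/4 = 0.0305; n = 5 × 4 = 20 periods.
PV = FV·(1+i)^(−n) = 8,700 × 0.548328 = 4,770.4498

$4,770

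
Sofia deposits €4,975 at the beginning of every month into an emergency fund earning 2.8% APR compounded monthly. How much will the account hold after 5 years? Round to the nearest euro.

€320,752

With 12 periods per year: i = 0.00233333, n = 60.
FV = 4975 × [(1+0.00233333)^60 − 1] / 0.00233333 × (1+i) = 4975 × 64.472755 = 320,751.9576
(Beginning-of-period payments → annuity-due factor ×(1+i).)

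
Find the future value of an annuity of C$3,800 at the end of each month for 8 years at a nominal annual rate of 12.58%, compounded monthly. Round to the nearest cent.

C$623,988.00

Periodic rate i = 0.1258/12 = 0.0104833; n = 8 × 12 = 96 periods.
FV = PMT · [(1+i)^n − 1] / i = 3800 · 164.207369 = 623,988.0023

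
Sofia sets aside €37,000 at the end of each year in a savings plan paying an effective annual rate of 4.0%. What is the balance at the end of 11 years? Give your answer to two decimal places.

Accumulation factor s(11|0.04) = 13.486351; FV = 37000 × 13.486351 = 498,995.0021

€498,995.00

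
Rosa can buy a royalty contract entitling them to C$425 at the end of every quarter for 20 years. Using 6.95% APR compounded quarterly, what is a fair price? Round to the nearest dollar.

C$18,295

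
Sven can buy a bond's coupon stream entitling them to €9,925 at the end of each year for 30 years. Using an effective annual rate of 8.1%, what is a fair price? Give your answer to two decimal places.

€110,687.51

Annuity factor a(30|0.081) = 11.152394; PV = 9925 × 11.152394 = 110,687.5111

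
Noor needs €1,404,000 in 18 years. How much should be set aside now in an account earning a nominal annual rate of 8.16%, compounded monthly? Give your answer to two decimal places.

With 12 periods per year: i = 0.0068, n = 216.
PV = 1,404,000 / (1 + 0.0068)^216 = 1,404,000 / 4.322477 = 324,813.7627

€324,813.76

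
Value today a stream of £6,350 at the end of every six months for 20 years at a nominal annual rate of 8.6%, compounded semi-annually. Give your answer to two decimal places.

£120,262.91

With 2 periods per year: i = 0.043, n = 40.
PV = 6350 × [1 − (1+0.043)^(−40)] / 0.043 = 6350 × 18.939041 = 120,262.9103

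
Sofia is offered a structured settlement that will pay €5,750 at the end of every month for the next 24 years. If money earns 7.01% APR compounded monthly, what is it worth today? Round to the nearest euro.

With 12 periods per year: i = 0.00584167, n = 288.
Annuity factor a(288|0.00584167) = 139.200077; PV = 5750 × 139.200077 = 800,400.4415

€800,400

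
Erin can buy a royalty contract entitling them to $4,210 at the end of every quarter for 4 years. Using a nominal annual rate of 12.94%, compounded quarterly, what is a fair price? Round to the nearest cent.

i = 0.1294/4 = 0.03235 per quarter; n = 4·4 = 16.
PV = PMT · [1 − (1+i)^(−n)] / i = 4210 · 12.338377 = 51,944.5657

$51,944.57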